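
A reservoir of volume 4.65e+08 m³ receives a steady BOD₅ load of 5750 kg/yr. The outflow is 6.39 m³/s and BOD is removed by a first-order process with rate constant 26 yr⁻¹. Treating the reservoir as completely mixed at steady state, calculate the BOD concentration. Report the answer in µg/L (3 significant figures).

Outflow Q = 6.39 m³/s × 3.156e+07 s/yr = 2.017e+08 m³/yr.
Steady-state CSTR mass balance: W = Q·C + k·V·C, so C = W/(Q + kV).
Q + kV = 2.017e+08 + 26·4.65e+08 = 1.229e+10 m³/yr.
C = 5750/1.229e+10 = 4.678e-07 kg/m³ = 0.0004678 mg/L = 0.4678 µg/L.

0.468 µg/L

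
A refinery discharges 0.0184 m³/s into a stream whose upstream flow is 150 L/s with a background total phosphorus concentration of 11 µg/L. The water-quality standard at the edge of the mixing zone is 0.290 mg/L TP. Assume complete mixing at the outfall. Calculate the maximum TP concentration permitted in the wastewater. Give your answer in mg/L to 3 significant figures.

150 L/s = 0.15 m³/s.
11 µg/L = 0.011 mg/L.
Mass balance: 0.29·0.1684 = 0.0184·Cₑ + 0.15·0.011.
Cₑ = (0.04884 − 0.00165) / 0.0184 = 2.564 mg/L.

2.56 mg/L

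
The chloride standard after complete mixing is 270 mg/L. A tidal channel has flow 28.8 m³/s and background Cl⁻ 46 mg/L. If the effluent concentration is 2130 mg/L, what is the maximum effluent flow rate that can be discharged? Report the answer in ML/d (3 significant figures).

Mass balance at complete mixing: C_std·(Q_w + Q_r) = Q_w·C_e + Q_r·C_b.
Rearranging, Q_w = Q_r·(C_std − C_b)/(C_e − C_std) = 28.8·(270 − 46) / (2130 − 270) = 3.468 m³/s.
= 299.7 ML/d.

300 ML/d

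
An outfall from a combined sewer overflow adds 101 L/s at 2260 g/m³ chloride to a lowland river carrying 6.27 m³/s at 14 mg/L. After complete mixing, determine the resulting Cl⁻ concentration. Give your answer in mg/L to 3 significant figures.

101 L/s = 0.101 m³/s.
Conservation of mass across the mixing zone: C = (0.101·2260 + 6.27·14) / (0.101 + 6.27) = 316/6.371 = 49.61 mg/L.

49.6 mg/L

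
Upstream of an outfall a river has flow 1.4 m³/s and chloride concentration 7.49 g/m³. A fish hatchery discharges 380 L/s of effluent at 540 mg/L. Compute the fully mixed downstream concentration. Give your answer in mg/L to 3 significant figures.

380 L/s = 0.38 m³/s.
Flow-weighted mixing gives C = (0.38·540 + 1.4·7.49) / (0.38 + 1.4) = 215.7/1.78 = 121.2 mg/L.

121 mg/L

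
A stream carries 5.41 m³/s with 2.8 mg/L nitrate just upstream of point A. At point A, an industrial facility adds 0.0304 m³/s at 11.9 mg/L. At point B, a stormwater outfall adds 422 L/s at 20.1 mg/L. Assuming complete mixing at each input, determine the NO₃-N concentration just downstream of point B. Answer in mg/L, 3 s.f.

After input A: C = (5.41·2.8 + 0.0304·11.9) / 5.44 = 2.851 mg/L.
422 L/s = 0.422 m³/s.
After input B: C = (5.44·2.851 + 0.422·20.1) / 5.862 = 4.093 mg/L.

4.09 mg/L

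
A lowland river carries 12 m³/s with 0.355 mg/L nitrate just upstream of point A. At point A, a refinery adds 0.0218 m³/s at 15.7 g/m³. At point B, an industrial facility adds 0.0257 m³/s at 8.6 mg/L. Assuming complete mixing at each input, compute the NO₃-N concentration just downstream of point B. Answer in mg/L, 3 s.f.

0.400 mg/L

After input A: C = (12·0.355 + 0.0218·15.7) / 12.02 = 0.3828 mg/L.
After input B: C = (12.02·0.3828 + 0.0257·8.6) / 12.05 = 0.4004 mg/L.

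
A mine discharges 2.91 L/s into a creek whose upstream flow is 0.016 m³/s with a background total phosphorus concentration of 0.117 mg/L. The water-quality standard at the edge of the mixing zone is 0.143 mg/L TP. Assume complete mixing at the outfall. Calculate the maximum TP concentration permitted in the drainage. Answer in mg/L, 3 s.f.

0.286 mg/L

2.91 L/s = 0.00291 m³/s.
Mass balance: 0.143·0.01891 = 0.00291·Cₑ + 0.016·0.117.
Cₑ = (0.002704 − 0.001872) / 0.00291 = 0.286 mg/L.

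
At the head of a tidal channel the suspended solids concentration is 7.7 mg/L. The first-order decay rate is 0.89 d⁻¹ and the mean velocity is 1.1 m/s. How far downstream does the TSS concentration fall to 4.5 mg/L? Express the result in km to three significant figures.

57.4 km

From C = C₀·e^(−kt), t = ln(C₀/C)/k = ln(7.7/4.5)/0.89 = 0.5371/0.89 = 0.6035 d.
Distance = v·t = 1.1 m/s × 5.215e+04 s = 5.736e+04 m = 57.36 km.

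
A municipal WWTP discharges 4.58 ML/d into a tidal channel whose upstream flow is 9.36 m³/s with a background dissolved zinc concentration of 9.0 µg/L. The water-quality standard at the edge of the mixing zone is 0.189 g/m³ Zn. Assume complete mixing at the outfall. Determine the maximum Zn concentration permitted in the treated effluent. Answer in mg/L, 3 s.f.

4.58 ML/d = 0.05301 m³/s.
9.0 µg/L = 0.009 mg/L.
Mass balance: 0.189·9.413 = 0.05301·Cₑ + 9.36·0.009.
Cₑ = (1.779 − 0.08424) / 0.05301 = 31.97 mg/L.

32.0 mg/L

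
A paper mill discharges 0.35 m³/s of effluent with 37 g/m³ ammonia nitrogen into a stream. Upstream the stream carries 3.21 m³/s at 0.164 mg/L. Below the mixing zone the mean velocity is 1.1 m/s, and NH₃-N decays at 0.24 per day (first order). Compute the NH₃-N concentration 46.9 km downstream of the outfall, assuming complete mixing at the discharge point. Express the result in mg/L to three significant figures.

3.36 mg/L

After complete mixing, C₀ = (0.35·37 + 3.21·0.164) / 3.56 = 3.786 mg/L.
Travel time t = 4.69e+04 m / 1.1 m/s = 4.264e+04 s = 0.4935 d.
C = 3.786·exp(−0.24·0.4935) = 3.786·0.8883 = 3.363 mg/L.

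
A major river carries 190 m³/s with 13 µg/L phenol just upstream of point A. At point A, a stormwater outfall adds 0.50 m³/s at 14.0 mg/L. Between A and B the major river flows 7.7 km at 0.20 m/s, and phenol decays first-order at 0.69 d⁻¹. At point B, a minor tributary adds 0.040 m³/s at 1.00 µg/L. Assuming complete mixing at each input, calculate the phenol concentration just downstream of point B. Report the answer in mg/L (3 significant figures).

0.0365 mg/L

13 µg/L = 0.013 mg/L.
After input A: C = (190·0.013 + 0.5·14) / 190.5 = 0.04971 mg/L.
Over the 7.7 km reach to input B (t = 3.85e+04 s = 0.4456 d), decay gives C = 0.04971·exp(−0.69·0.4456) = 0.03655 mg/L.
1.00 µg/L = 0.001 mg/L.
After input B: C = (190.5·0.03655 + 0.04·0.001) / 190.5 = 0.03655 mg/L.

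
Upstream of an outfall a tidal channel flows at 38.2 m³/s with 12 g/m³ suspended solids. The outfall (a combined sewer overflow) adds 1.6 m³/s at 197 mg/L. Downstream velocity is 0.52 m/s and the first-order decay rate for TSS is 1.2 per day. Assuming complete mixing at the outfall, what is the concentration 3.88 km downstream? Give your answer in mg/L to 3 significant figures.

After complete mixing, C₀ = (1.6·197 + 38.2·12) / 39.8 = 19.44 mg/L.
Travel time t = 3880 m / 0.52 m/s = 7462 s = 0.08636 d.
C = 19.44·exp(−1.2·0.08636) = 19.44·0.9016 = 17.52 mg/L.

17.5 mg/L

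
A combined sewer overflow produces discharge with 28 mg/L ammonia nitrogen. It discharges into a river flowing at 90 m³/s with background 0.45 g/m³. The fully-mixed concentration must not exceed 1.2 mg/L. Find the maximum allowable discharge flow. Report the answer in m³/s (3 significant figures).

Mass balance at complete mixing: C_std·(Q_w + Q_r) = Q_w·C_e + Q_r·C_b.
Rearranging, Q_w = Q_r·(C_std − C_b)/(C_e − C_std) = 90·(1.2 − 0.45) / (28 − 1.2) = 2.519 m³/s.

2.52 m³/s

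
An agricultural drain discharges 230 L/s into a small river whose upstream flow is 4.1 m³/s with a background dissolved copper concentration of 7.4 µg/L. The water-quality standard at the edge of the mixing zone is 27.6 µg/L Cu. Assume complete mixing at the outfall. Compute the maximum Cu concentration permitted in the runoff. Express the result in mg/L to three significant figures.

230 L/s = 0.23 m³/s.
7.4 µg/L = 0.0074 mg/L.
27.6 µg/L = 0.0276 mg/L.
Mass balance: 0.0276·4.33 = 0.23·Cₑ + 4.1·0.0074.
Cₑ = (0.1195 − 0.03034) / 0.23 = 0.3877 mg/L.

0.388 mg/L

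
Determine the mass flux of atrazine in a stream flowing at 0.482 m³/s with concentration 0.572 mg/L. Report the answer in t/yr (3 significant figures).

Mass flux = Q·C = 0.482 m³/s × 0.572 g/m³ = 0.2757 g/s.
= 0.2757 g/s × 31.56 = 8.701 t/yr.

8.70 t/yr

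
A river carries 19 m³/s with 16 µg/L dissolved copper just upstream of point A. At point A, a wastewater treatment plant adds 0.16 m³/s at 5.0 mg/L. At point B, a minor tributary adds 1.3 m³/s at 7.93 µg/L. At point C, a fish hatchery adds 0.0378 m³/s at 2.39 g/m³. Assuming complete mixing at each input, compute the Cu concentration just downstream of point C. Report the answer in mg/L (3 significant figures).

0.0588 mg/L

16 µg/L = 0.016 mg/L.
After input A: C = (19·0.016 + 0.16·5) / 19.16 = 0.05762 mg/L.
7.93 µg/L = 0.00793 mg/L.
After input B: C = (19.16·0.05762 + 1.3·0.00793) / 20.46 = 0.05446 mg/L.
After input C: C = (20.46·0.05446 + 0.0378·2.39) / 20.5 = 0.05877 mg/L.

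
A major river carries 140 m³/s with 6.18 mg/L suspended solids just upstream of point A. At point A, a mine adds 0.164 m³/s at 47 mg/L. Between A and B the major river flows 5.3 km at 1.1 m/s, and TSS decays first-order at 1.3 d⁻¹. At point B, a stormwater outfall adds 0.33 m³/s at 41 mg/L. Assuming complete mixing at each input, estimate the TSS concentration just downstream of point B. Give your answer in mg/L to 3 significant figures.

After input A: C = (140·6.18 + 0.164·47) / 140.2 = 6.228 mg/L.
Over the 5.3 km reach to input B (t = 4818 s = 0.05577 d), decay gives C = 6.228·exp(−1.3·0.05577) = 5.792 mg/L.
After input B: C = (140.2·5.792 + 0.33·41) / 140.5 = 5.875 mg/L.

5.87 mg/L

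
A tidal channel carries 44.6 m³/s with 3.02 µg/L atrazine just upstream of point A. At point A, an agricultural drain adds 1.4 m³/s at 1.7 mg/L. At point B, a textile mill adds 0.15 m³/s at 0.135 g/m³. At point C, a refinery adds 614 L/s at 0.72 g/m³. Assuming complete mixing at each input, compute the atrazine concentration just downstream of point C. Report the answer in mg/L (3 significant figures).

3.02 µg/L = 0.00302 mg/L.
After input A: C = (44.6·0.00302 + 1.4·1.7) / 46 = 0.05467 mg/L.
After input B: C = (46·0.05467 + 0.15·0.135) / 46.15 = 0.05493 mg/L.
614 L/s = 0.614 m³/s.
After input C: C = (46.15·0.05493 + 0.614·0.72) / 46.76 = 0.06366 mg/L.

0.0637 mg/L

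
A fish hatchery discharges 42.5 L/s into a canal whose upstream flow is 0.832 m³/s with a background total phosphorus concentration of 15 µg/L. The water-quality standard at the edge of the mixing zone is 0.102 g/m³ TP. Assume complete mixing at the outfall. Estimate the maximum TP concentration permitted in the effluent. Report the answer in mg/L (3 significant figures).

1.81 mg/L

42.5 L/s = 0.0425 m³/s.
15 µg/L = 0.015 mg/L.
Mass balance: 0.102·0.8745 = 0.0425·Cₑ + 0.832·0.015.
Cₑ = (0.0892 − 0.01248) / 0.0425 = 1.805 mg/L.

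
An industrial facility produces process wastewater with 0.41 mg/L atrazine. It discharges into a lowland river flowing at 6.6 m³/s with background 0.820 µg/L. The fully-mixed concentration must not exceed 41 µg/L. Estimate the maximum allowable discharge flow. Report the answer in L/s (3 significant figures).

719 L/s

0.820 µg/L = 0.00082 mg/L.
41 µg/L = 0.041 mg/L.
Mass balance at complete mixing: C_std·(Q_w + Q_r) = Q_w·C_e + Q_r·C_b.
Rearranging, Q_w = Q_r·(C_std − C_b)/(C_e − C_std) = 6.6·(0.041 − 0.00082) / (0.41 − 0.041) = 0.7187 m³/s.
= 718.7 L/s.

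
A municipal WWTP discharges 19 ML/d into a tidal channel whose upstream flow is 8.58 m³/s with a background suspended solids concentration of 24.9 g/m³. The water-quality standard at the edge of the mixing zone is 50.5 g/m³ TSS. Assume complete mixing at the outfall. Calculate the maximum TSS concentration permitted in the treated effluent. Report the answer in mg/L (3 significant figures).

1050 mg/L

19 ML/d = 0.2199 m³/s.
Mass balance: 50.5·8.8 = 0.2199·Cₑ + 8.58·24.9.
Cₑ = (444.4 − 213.6) / 0.2199 = 1049 mg/L.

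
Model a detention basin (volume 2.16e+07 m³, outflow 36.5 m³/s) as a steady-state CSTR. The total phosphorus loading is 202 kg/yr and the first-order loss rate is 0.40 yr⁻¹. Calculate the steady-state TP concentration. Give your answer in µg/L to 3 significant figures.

0.174 µg/L

Outflow Q = 36.5 m³/s × 3.156e+07 s/yr = 1.152e+09 m³/yr.
Steady-state CSTR mass balance: W = Q·C + k·V·C, so C = W/(Q + kV).
Q + kV = 1.152e+09 + 0.40·2.16e+07 = 1.16e+09 m³/yr.
C = 202/1.16e+09 = 1.741e-07 kg/m³ = 0.0001741 mg/L = 0.1741 µg/L.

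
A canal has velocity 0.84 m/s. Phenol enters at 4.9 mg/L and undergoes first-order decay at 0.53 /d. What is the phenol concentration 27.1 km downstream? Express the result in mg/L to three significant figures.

4.02 mg/L

Travel time t = 27.1 km / 0.84 m/s = 2.71e+04/0.84 = 3.226e+04 s = 0.3734 d.
First-order decay: C = 4.9·exp(−0.53·0.3734) = 4.9·0.8204 = 4.02 mg/L.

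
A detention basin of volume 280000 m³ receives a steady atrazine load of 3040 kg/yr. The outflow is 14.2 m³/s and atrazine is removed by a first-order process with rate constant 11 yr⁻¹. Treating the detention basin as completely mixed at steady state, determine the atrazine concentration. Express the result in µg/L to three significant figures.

6.74 µg/L

Outflow Q = 14.2 m³/s × 3.156e+07 s/yr = 4.481e+08 m³/yr.
Steady-state CSTR mass balance: W = Q·C + k·V·C, so C = W/(Q + kV).
Q + kV = 4.481e+08 + 11·280000 = 4.512e+08 m³/yr.
C = 3040/4.512e+08 = 6.738e-06 kg/m³ = 0.006738 mg/L = 6.738 µg/L.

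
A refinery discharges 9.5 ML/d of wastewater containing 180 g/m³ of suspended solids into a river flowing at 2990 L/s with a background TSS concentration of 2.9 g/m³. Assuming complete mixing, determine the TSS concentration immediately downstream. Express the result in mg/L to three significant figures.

9.5 ML/d = 0.11 m³/s.
2990 L/s = 2.99 m³/s.
By mass balance at complete mixing, C = (0.11·180 + 2.99·2.9) / (0.11 + 2.99) = 28.46/3.1 = 9.182 mg/L.

9.18 mg/L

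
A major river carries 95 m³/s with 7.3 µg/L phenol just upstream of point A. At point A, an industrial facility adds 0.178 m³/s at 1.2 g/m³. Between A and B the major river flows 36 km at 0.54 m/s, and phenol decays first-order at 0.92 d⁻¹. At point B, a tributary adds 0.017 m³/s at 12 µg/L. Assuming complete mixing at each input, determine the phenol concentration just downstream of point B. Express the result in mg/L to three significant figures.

7.3 µg/L = 0.0073 mg/L.
After input A: C = (95·0.0073 + 0.178·1.2) / 95.18 = 0.009531 mg/L.
Over the 36 km reach to input B (t = 6.667e+04 s = 0.7716 d), decay gives C = 0.009531·exp(−0.92·0.7716) = 0.004686 mg/L.
12 µg/L = 0.012 mg/L.
After input B: C = (95.18·0.004686 + 0.017·0.012) / 95.19 = 0.004688 mg/L.

0.00469 mg/L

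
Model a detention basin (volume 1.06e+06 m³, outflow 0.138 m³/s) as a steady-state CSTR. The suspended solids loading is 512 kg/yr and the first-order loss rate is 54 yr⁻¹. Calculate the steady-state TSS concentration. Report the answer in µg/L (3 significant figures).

Outflow Q = 0.138 m³/s × 3.156e+07 s/yr = 4.355e+06 m³/yr.
Steady-state CSTR mass balance: W = Q·C + k·V·C, so C = W/(Q + kV).
Q + kV = 4.355e+06 + 54·1.06e+06 = 6.159e+07 m³/yr.
C = 512/6.159e+07 = 8.312e-06 kg/m³ = 0.008312 mg/L = 8.312 µg/L.

8.31 µg/L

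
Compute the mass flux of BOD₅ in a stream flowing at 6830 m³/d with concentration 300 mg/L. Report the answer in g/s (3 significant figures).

6830 m³/d = 0.07905 m³/s.
Mass flux = Q·C = 0.07905 m³/s × 300 g/m³ = 23.72 g/s.

23.7 g/s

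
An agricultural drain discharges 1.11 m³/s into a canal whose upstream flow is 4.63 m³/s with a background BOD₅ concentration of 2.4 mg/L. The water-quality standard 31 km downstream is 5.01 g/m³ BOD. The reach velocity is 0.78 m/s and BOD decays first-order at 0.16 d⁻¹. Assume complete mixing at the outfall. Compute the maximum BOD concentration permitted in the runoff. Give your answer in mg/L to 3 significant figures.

17.9 mg/L

Travel time to the compliance point: t = 3.1e+04/0.78 = 3.974e+04 s = 0.46 d; decay factor exp(−0.16·0.46) = 0.929.
So the concentration just after mixing may be at most 5.01/0.929 = 5.393 mg/L.
Mass balance: 5.393·5.74 = 1.11·Cₑ + 4.63·2.4.
Cₑ = (30.95 − 11.11) / 1.11 = 17.88 mg/L.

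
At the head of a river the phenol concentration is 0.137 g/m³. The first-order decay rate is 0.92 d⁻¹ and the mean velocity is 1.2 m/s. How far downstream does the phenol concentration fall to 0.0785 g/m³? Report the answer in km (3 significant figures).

From C = C₀·e^(−kt), t = ln(C₀/C)/k = ln(0.137/0.0785)/0.92 = 0.5569/0.92 = 0.6053 d.
Distance = v·t = 1.2 m/s × 5.23e+04 s = 6.276e+04 m = 62.76 km.

62.8 km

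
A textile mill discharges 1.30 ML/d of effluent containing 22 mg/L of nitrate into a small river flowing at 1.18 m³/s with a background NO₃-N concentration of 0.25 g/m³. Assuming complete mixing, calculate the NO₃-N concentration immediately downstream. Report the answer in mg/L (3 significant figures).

1.30 ML/d = 0.01505 m³/s.
Conservation of mass across the mixing zone: C = (0.01505·22 + 1.18·0.25) / (0.01505 + 1.18) = 0.626/1.195 = 0.5238 mg/L.

0.524 mg/L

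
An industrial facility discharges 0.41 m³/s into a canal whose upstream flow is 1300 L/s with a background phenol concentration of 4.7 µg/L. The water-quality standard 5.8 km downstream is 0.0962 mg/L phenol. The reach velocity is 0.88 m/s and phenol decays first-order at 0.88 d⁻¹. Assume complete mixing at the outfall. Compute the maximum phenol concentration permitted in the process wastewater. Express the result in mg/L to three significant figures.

0.414 mg/L

1300 L/s = 1.3 m³/s.
4.7 µg/L = 0.0047 mg/L.
Travel time to the compliance point: t = 5800/0.88 = 6591 s = 0.07628 d; decay factor exp(−0.88·0.07628) = 0.9351.
So the concentration just after mixing may be at most 0.0962/0.9351 = 0.1029 mg/L.
Mass balance: 0.1029·1.71 = 0.41·Cₑ + 1.3·0.0047.
Cₑ = (0.1759 − 0.00611) / 0.41 = 0.4142 mg/L.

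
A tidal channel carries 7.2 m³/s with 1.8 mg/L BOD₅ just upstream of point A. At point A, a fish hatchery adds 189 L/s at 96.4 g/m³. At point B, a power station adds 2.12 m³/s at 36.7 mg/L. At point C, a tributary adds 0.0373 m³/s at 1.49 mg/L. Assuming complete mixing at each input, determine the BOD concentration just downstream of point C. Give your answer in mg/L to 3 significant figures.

189 L/s = 0.189 m³/s.
After input A: C = (7.2·1.8 + 0.189·96.4) / 7.389 = 4.22 mg/L.
After input B: C = (7.389·4.22 + 2.12·36.7) / 9.509 = 11.46 mg/L.
After input C: C = (9.509·11.46 + 0.0373·1.49) / 9.546 = 11.42 mg/L.

11.4 mg/L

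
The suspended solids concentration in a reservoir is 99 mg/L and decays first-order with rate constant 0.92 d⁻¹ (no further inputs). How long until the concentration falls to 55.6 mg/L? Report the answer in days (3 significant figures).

0.627 d

t = ln(C₀/C)/k = ln(99/55.6)/0.92 = 0.5769/0.92 = 0.6271 d.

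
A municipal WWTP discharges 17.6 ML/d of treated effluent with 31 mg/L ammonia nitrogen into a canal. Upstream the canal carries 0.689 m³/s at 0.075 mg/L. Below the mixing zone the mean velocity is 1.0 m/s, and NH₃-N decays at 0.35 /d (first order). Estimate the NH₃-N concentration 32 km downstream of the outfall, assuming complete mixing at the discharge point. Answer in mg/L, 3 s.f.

6.26 mg/L

17.6 ML/d = 0.2037 m³/s.
After complete mixing, C₀ = (0.2037·31 + 0.689·0.075) / 0.8927 = 7.132 mg/L.
Travel time t = 3.2e+04 m / 1.0 m/s = 3.2e+04 s = 0.3704 d.
C = 7.132·exp(−0.35·0.3704) = 7.132·0.8784 = 6.265 mg/L.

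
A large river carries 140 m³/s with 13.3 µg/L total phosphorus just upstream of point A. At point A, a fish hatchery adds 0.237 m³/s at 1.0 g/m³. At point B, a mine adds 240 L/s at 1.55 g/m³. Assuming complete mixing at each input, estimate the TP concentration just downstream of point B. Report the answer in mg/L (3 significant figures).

0.0176 mg/L

13.3 µg/L = 0.0133 mg/L.
After input A: C = (140·0.0133 + 0.237·1) / 140.2 = 0.01497 mg/L.
240 L/s = 0.24 m³/s.
After input B: C = (140.2·0.01497 + 0.24·1.55) / 140.5 = 0.01759 mg/L.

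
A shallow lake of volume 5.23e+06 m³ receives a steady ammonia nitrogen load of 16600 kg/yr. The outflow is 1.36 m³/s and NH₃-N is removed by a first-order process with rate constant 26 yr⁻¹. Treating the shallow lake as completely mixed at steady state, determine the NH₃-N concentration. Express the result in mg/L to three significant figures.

0.0928 mg/L

Outflow Q = 1.36 m³/s × 3.156e+07 s/yr = 4.292e+07 m³/yr.
Steady-state CSTR mass balance: W = Q·C + k·V·C, so C = W/(Q + kV).
Q + kV = 4.292e+07 + 26·5.23e+06 = 1.789e+08 m³/yr.
C = 16600/1.789e+08 = 9.279e-05 kg/m³ = 0.09279 mg/L.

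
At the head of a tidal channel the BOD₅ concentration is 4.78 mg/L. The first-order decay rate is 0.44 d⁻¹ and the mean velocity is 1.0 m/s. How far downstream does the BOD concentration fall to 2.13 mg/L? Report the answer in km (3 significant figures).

159 km

From C = C₀·e^(−kt), t = ln(C₀/C)/k = ln(4.78/2.13)/0.44 = 0.8083/0.44 = 1.837 d.
Distance = v·t = 1.0 m/s × 1.587e+05 s = 1.587e+05 m = 158.7 km.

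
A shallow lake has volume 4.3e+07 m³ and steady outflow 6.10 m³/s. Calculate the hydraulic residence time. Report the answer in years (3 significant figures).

0.223 yr

Q = 6.10 m³/s × 3.156e+07 s/yr = 1.925e+08 m³/yr.
Hydraulic residence time τ = V/Q = 4.3e+07/1.925e+08 = 0.2234 yr.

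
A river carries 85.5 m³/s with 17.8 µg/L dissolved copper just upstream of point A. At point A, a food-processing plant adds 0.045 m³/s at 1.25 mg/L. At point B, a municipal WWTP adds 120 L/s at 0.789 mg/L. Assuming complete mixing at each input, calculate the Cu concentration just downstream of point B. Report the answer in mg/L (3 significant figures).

17.8 µg/L = 0.0178 mg/L.
After input A: C = (85.5·0.0178 + 0.045·1.25) / 85.55 = 0.01845 mg/L.
120 L/s = 0.12 m³/s.
After input B: C = (85.55·0.01845 + 0.12·0.789) / 85.67 = 0.01953 mg/L.

0.0195 mg/L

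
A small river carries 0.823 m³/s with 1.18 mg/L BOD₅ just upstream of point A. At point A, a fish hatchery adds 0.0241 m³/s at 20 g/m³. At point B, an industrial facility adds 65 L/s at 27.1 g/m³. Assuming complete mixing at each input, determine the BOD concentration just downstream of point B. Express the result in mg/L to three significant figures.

After input A: C = (0.823·1.18 + 0.0241·20) / 0.8471 = 1.715 mg/L.
65 L/s = 0.065 m³/s.
After input B: C = (0.8471·1.715 + 0.065·27.1) / 0.9121 = 3.524 mg/L.

3.52 mg/L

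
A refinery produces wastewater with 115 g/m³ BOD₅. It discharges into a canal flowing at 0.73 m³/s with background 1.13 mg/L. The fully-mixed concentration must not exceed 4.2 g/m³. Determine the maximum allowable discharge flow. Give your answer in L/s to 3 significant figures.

Mass balance at complete mixing: C_std·(Q_w + Q_r) = Q_w·C_e + Q_r·C_b.
Rearranging, Q_w = Q_r·(C_std − C_b)/(C_e − C_std) = 0.73·(4.2 − 1.13) / (115 − 4.2) = 0.02023 m³/s.
= 20.23 L/s.

20.2 L/s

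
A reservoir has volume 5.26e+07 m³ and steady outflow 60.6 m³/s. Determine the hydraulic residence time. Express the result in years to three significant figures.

0.0275 yr

Q = 60.6 m³/s × 3.156e+07 s/yr = 1.912e+09 m³/yr.
Hydraulic residence time τ = V/Q = 5.26e+07/1.912e+09 = 0.0275 yr.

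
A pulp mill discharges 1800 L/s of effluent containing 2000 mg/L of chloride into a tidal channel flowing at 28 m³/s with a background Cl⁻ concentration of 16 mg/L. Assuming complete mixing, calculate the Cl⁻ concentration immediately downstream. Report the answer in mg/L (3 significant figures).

1800 L/s = 1.8 m³/s.
By mass balance at complete mixing, C = (1.8·2000 + 28·16) / (1.8 + 28) = 4048/29.8 = 135.8 mg/L.

136 mg/L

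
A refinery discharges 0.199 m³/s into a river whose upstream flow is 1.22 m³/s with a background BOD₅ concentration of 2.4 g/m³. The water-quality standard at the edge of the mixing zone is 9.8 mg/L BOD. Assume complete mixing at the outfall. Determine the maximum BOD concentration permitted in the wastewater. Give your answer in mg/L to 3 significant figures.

55.2 mg/L

Mass balance: 9.8·1.419 = 0.199·Cₑ + 1.22·2.4.
Cₑ = (13.91 − 2.928) / 0.199 = 55.17 mg/L.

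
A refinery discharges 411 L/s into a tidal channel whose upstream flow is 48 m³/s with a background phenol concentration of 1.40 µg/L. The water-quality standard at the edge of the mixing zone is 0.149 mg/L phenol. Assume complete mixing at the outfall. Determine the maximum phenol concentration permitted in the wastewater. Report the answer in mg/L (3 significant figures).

17.4 mg/L

411 L/s = 0.411 m³/s.
1.40 µg/L = 0.0014 mg/L.
Mass balance: 0.149·48.41 = 0.411·Cₑ + 48·0.0014.
Cₑ = (7.213 − 0.0672) / 0.411 = 17.39 mg/L.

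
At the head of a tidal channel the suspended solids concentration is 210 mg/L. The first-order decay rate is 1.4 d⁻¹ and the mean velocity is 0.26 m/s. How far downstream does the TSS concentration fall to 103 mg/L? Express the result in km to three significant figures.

From C = C₀·e^(−kt), t = ln(C₀/C)/k = ln(210/103)/1.4 = 0.7124/1.4 = 0.5088 d.
Distance = v·t = 0.26 m/s × 4.396e+04 s = 1.143e+04 m = 11.43 km.

11.4 km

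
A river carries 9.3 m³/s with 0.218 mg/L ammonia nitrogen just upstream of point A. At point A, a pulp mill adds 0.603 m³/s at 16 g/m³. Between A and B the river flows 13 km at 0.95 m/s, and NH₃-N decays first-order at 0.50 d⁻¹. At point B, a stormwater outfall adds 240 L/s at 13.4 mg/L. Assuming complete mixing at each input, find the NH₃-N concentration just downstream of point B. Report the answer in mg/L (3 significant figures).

After input A: C = (9.3·0.218 + 0.603·16) / 9.903 = 1.179 mg/L.
Over the 13 km reach to input B (t = 1.368e+04 s = 0.1584 d), decay gives C = 1.179·exp(−0.50·0.1584) = 1.089 mg/L.
240 L/s = 0.24 m³/s.
After input B: C = (9.903·1.089 + 0.24·13.4) / 10.14 = 1.381 mg/L.

1.38 mg/L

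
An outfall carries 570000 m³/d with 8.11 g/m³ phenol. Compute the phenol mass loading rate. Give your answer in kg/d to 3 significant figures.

4620 kg/d

570000 m³/d = 6.597 m³/s.
Mass flux = Q·C = 6.597 m³/s × 8.11 g/m³ = 53.5 g/s.
= 53.5 g/s × 86.4 = 4623 kg/d.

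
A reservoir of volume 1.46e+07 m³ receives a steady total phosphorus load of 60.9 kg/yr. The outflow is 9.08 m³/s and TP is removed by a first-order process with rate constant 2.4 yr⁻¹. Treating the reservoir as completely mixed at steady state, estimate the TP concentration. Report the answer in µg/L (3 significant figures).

0.189 µg/L

Outflow Q = 9.08 m³/s × 3.156e+07 s/yr = 2.865e+08 m³/yr.
Steady-state CSTR mass balance: W = Q·C + k·V·C, so C = W/(Q + kV).
Q + kV = 2.865e+08 + 2.4·1.46e+07 = 3.216e+08 m³/yr.
C = 60.9/3.216e+08 = 1.894e-07 kg/m³ = 0.0001894 mg/L = 0.1894 µg/L.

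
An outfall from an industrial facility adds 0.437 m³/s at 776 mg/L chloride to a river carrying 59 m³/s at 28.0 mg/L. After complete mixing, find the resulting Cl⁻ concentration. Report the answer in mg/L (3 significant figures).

33.5 mg/L

By mass balance at complete mixing, C = (0.437·776 + 59·28) / (0.437 + 59) = 1991/59.44 = 33.5 mg/L.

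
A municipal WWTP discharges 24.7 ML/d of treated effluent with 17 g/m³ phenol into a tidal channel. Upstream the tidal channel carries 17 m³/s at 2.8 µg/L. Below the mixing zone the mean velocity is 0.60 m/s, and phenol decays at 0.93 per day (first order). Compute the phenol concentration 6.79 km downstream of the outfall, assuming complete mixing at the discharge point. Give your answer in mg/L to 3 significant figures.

24.7 ML/d = 0.2859 m³/s.
2.8 µg/L = 0.0028 mg/L.
After complete mixing, C₀ = (0.2859·17 + 17·0.0028) / 17.29 = 0.2839 mg/L.
Travel time t = 6790 m / 0.60 m/s = 1.132e+04 s = 0.131 d.
C = 0.2839·exp(−0.93·0.131) = 0.2839·0.8853 = 0.2513 mg/L.

0.251 mg/L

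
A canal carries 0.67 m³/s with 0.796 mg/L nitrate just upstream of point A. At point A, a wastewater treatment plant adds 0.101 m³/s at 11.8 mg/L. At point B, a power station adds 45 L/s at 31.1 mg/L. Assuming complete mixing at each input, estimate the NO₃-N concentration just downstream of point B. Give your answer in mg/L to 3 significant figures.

After input A: C = (0.67·0.796 + 0.101·11.8) / 0.771 = 2.238 mg/L.
45 L/s = 0.045 m³/s.
After input B: C = (0.771·2.238 + 0.045·31.1) / 0.816 = 3.829 mg/L.

3.83 mg/L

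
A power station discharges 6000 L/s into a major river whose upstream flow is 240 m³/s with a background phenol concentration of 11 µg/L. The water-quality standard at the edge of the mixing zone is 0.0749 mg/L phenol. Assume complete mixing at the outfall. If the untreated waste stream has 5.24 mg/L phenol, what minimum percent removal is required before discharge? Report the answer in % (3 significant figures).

49.8 %

6000 L/s = 6 m³/s.
11 µg/L = 0.011 mg/L.
Mass balance: 0.0749·246 = 6·Cₑ + 240·0.011.
Cₑ = (18.43 − 2.64) / 6 = 2.631 mg/L.
Required removal = 1 − 2.631/5.24 = 49.79 %.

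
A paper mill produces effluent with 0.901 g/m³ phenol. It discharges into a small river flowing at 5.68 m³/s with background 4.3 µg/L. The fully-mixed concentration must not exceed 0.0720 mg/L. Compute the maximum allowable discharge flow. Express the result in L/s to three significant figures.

464 L/s

4.3 µg/L = 0.0043 mg/L.
Mass balance at complete mixing: C_std·(Q_w + Q_r) = Q_w·C_e + Q_r·C_b.
Rearranging, Q_w = Q_r·(C_std − C_b)/(C_e − C_std) = 5.68·(0.072 − 0.0043) / (0.901 − 0.072) = 0.4639 m³/s.
= 463.9 L/s.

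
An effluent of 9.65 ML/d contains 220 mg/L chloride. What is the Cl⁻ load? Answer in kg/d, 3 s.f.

2120 kg/d

9.65 ML/d = 0.1117 m³/s.
Mass flux = Q·C = 0.1117 m³/s × 220 g/m³ = 24.57 g/s.
= 24.57 g/s × 86.4 = 2123 kg/d.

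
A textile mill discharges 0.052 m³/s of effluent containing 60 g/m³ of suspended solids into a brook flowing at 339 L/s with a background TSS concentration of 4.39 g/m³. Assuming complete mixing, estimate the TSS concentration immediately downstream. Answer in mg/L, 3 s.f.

11.8 mg/L

339 L/s = 0.339 m³/s.
Conservation of mass across the mixing zone: C = (0.052·60 + 0.339·4.39) / (0.052 + 0.339) = 4.608/0.391 = 11.79 mg/L.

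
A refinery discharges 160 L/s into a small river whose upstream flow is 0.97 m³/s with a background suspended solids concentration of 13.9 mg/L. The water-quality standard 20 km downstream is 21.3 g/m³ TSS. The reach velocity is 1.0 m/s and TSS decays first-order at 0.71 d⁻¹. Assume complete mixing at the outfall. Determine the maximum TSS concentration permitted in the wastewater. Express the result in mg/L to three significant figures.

93.0 mg/L

160 L/s = 0.16 m³/s.
Travel time to the compliance point: t = 2e+04/1.0 = 2e+04 s = 0.2315 d; decay factor exp(−0.71·0.2315) = 0.8484.
So the concentration just after mixing may be at most 21.3/0.8484 = 25.1 mg/L.
Mass balance: 25.1·1.13 = 0.16·Cₑ + 0.97·13.9.
Cₑ = (28.37 − 13.48) / 0.16 = 93.03 mg/L.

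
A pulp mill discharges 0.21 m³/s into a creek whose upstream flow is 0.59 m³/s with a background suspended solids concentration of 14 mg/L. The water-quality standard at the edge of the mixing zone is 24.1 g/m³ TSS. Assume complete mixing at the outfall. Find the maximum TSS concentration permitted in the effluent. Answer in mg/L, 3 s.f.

Mass balance: 24.1·0.8 = 0.21·Cₑ + 0.59·14.
Cₑ = (19.28 − 8.26) / 0.21 = 52.48 mg/L.

52.5 mg/L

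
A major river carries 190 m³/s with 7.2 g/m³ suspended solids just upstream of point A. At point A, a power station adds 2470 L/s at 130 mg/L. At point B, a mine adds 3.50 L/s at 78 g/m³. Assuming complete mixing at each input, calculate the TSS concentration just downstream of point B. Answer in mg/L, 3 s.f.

8.78 mg/L

2470 L/s = 2.47 m³/s.
After input A: C = (190·7.2 + 2.47·130) / 192.5 = 8.776 mg/L.
3.50 L/s = 0.0035 m³/s.
After input B: C = (192.5·8.776 + 0.0035·78) / 192.5 = 8.777 mg/L.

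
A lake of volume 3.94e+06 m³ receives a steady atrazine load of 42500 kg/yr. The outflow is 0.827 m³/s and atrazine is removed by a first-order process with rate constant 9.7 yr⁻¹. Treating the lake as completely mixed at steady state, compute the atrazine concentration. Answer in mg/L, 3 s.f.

Outflow Q = 0.827 m³/s × 3.156e+07 s/yr = 2.61e+07 m³/yr.
Steady-state CSTR mass balance: W = Q·C + k·V·C, so C = W/(Q + kV).
Q + kV = 2.61e+07 + 9.7·3.94e+06 = 6.432e+07 m³/yr.
C = 42500/6.432e+07 = 0.0006608 kg/m³ = 0.6608 mg/L.

0.661 mg/L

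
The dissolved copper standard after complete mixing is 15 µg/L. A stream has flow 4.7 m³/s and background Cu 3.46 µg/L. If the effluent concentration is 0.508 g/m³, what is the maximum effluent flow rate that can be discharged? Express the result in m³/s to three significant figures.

0.110 m³/s

3.46 µg/L = 0.00346 mg/L.
15 µg/L = 0.015 mg/L.
Mass balance at complete mixing: C_std·(Q_w + Q_r) = Q_w·C_e + Q_r·C_b.
Rearranging, Q_w = Q_r·(C_std − C_b)/(C_e − C_std) = 4.7·(0.015 − 0.00346) / (0.508 − 0.015) = 0.11 m³/s.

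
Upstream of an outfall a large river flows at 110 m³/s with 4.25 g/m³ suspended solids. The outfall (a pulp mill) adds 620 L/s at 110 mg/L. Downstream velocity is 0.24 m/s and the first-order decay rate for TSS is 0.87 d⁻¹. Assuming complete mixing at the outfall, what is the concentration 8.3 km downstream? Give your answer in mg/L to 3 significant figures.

3.42 mg/L

620 L/s = 0.62 m³/s.
After complete mixing, C₀ = (0.62·110 + 110·4.25) / 110.6 = 4.843 mg/L.
Travel time t = 8300 m / 0.24 m/s = 3.458e+04 s = 0.4003 d.
C = 4.843·exp(−0.87·0.4003) = 4.843·0.7059 = 3.419 mg/L.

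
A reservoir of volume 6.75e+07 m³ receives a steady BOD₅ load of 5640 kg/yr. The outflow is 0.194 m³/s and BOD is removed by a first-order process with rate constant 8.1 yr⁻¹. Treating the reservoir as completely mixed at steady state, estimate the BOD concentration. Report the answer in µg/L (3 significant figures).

Outflow Q = 0.194 m³/s × 3.156e+07 s/yr = 6.122e+06 m³/yr.
Steady-state CSTR mass balance: W = Q·C + k·V·C, so C = W/(Q + kV).
Q + kV = 6.122e+06 + 8.1·6.75e+07 = 5.529e+08 m³/yr.
C = 5640/5.529e+08 = 1.02e-05 kg/m³ = 0.0102 mg/L = 10.2 µg/L.

10.2 µg/L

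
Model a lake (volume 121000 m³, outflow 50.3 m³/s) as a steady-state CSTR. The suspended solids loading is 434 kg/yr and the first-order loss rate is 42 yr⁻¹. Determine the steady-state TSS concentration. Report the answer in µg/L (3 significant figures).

Outflow Q = 50.3 m³/s × 3.156e+07 s/yr = 1.587e+09 m³/yr.
Steady-state CSTR mass balance: W = Q·C + k·V·C, so C = W/(Q + kV).
Q + kV = 1.587e+09 + 42·121000 = 1.592e+09 m³/yr.
C = 434/1.592e+09 = 2.725e-07 kg/m³ = 0.0002725 mg/L = 0.2725 µg/L.

0.273 µg/L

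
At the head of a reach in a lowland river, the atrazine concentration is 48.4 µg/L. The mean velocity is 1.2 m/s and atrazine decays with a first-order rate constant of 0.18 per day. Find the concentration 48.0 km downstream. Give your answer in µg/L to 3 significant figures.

44.5 µg/L

Travel time t = 48.0 km / 1.2 m/s = 4.8e+04/1.2 = 4e+04 s = 0.463 d.
First-order decay: C = 48.4·exp(−0.18·0.463) = 48.4·0.92 = 44.53 µg/L.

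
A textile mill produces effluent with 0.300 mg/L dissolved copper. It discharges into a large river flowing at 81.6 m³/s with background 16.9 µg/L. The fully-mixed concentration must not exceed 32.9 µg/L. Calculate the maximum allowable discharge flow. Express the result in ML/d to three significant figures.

422 ML/d

16.9 µg/L = 0.0169 mg/L.
32.9 µg/L = 0.0329 mg/L.
Mass balance at complete mixing: C_std·(Q_w + Q_r) = Q_w·C_e + Q_r·C_b.
Rearranging, Q_w = Q_r·(C_std − C_b)/(C_e − C_std) = 81.6·(0.0329 − 0.0169) / (0.3 − 0.0329) = 4.888 m³/s.
= 422.3 ML/d.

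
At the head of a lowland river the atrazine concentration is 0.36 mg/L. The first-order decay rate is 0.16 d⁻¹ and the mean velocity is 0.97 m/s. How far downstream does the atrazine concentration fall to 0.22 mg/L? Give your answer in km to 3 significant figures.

258 km

From C = C₀·e^(−kt), t = ln(C₀/C)/k = ln(0.36/0.22)/0.16 = 0.4925/0.16 = 3.078 d.
Distance = v·t = 0.97 m/s × 2.659e+05 s = 2.58e+05 m = 258 km.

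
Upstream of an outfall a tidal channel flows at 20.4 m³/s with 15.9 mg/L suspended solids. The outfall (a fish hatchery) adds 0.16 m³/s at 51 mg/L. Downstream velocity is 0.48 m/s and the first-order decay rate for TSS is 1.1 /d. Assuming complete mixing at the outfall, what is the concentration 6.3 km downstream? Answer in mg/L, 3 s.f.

13.7 mg/L

After complete mixing, C₀ = (0.16·51 + 20.4·15.9) / 20.56 = 16.17 mg/L.
Travel time t = 6300 m / 0.48 m/s = 1.312e+04 s = 0.1519 d.
C = 16.17·exp(−1.1·0.1519) = 16.17·0.8461 = 13.68 mg/L.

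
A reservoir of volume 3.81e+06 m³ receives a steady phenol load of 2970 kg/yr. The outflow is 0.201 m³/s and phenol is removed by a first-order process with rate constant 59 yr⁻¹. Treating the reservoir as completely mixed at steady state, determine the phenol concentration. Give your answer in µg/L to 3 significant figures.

Outflow Q = 0.201 m³/s × 3.156e+07 s/yr = 6.343e+06 m³/yr.
Steady-state CSTR mass balance: W = Q·C + k·V·C, so C = W/(Q + kV).
Q + kV = 6.343e+06 + 59·3.81e+06 = 2.311e+08 m³/yr.
C = 2970/2.311e+08 = 1.285e-05 kg/m³ = 0.01285 mg/L = 12.85 µg/L.

12.8 µg/L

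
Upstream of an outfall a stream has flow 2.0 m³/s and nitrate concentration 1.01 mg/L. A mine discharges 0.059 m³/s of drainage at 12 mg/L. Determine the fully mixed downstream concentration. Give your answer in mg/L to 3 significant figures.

1.32 mg/L

Conservation of mass across the mixing zone: C = (0.059·12 + 2·1.01) / (0.059 + 2) = 2.728/2.059 = 1.325 mg/L.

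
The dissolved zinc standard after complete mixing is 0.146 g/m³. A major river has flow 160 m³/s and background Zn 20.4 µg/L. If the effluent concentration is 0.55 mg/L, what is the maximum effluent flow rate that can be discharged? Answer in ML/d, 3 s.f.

20.4 µg/L = 0.0204 mg/L.
Mass balance at complete mixing: C_std·(Q_w + Q_r) = Q_w·C_e + Q_r·C_b.
Rearranging, Q_w = Q_r·(C_std − C_b)/(C_e − C_std) = 160·(0.146 − 0.0204) / (0.55 − 0.146) = 49.74 m³/s.
= 4298 ML/d.

4300 ML/d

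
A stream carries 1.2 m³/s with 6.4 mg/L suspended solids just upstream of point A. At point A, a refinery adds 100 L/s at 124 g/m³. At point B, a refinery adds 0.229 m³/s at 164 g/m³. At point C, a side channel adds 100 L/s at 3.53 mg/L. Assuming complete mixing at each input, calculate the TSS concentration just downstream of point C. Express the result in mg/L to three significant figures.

100 L/s = 0.1 m³/s.
After input A: C = (1.2·6.4 + 0.1·124) / 1.3 = 15.45 mg/L.
After input B: C = (1.3·15.45 + 0.229·164) / 1.529 = 37.7 mg/L.
100 L/s = 0.1 m³/s.
After input C: C = (1.529·37.7 + 0.1·3.53) / 1.629 = 35.6 mg/L.

35.6 mg/L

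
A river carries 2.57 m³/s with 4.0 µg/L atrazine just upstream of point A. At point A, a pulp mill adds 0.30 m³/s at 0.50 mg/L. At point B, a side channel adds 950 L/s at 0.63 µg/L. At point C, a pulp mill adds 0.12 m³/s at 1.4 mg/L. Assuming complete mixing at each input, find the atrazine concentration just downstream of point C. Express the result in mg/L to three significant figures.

0.0835 mg/L

4.0 µg/L = 0.004 mg/L.
After input A: C = (2.57·0.004 + 0.3·0.5) / 2.87 = 0.05585 mg/L.
950 L/s = 0.95 m³/s.
0.63 µg/L = 0.00063 mg/L.
After input B: C = (2.87·0.05585 + 0.95·0.00063) / 3.82 = 0.04211 mg/L.
After input C: C = (3.82·0.04211 + 0.12·1.4) / 3.94 = 0.08347 mg/L.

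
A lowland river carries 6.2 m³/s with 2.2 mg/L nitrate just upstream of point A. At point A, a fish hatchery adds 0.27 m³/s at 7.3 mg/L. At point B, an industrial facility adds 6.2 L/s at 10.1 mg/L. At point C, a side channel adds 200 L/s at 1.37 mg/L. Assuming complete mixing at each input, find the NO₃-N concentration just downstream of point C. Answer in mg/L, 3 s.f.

After input A: C = (6.2·2.2 + 0.27·7.3) / 6.47 = 2.413 mg/L.
6.2 L/s = 0.0062 m³/s.
After input B: C = (6.47·2.413 + 0.0062·10.1) / 6.476 = 2.42 mg/L.
200 L/s = 0.2 m³/s.
After input C: C = (6.476·2.42 + 0.2·1.37) / 6.676 = 2.389 mg/L.

2.39 mg/L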